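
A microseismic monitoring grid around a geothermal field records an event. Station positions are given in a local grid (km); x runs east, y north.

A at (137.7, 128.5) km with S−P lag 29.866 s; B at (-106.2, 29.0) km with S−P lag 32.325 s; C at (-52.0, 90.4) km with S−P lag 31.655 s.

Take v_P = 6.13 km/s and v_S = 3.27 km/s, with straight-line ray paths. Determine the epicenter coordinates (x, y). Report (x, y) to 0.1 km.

94.4 km east, -76.3 km north

Distance from S−P lag: d = Δt · v_P v_S / (v_P − v_S) = Δt · (6.13·3.27)/(6.13−3.27) ≈ 7.0088·Δt.
So d_A = 209.32, d_B = 226.56, d_C = 221.86 km.
Circle about each station: (x − 137.7)² + (y − 128.5)² = 209.32²; (x + 106.2)² + (y − 29.0)² = 226.56²; (x + 52.0)² + (y − 90.4)² = 221.86².
Subtracting the A equation from the B and C equations removes the quadratic terms:
-487.8 x − 199.0 y = -30868.67
-379.4 x − 76.2 y = -30004.38
Solving the 2×2 system: x ≈ 94.4, y ≈ -76.3 km.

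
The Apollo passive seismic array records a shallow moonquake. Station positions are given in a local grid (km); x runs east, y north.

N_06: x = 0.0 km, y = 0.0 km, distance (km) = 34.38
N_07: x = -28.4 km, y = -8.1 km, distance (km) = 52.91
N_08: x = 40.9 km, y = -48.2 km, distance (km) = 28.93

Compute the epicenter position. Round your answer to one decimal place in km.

Circle about each station: x² + y² = 34.38²; (x + 28.4)² + (y + 8.1)² = 52.91²; (x − 40.9)² + (y + 48.2)² = 28.93².
Subtracting the N_06 equation from the N_07 and N_08 equations removes the quadratic terms:
-56.8 x − 16.2 y = -745.31
81.8 x − 96.4 y = 4341.09
Solving the 2×2 system: x ≈ 20.9, y ≈ -27.3 km.
Check against N_06 (with the unrounded x, y): √(x²+y²) = 34.38 ≈ 34.38 km. ✓

(20.9, -27.3)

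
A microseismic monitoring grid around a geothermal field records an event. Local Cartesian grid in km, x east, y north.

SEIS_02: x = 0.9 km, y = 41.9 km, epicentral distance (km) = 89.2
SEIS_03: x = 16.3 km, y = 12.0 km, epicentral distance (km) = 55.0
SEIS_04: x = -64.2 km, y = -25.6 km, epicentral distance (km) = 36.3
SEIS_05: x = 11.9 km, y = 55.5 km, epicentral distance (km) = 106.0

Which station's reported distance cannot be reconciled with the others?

SEIS_03

Solve using three stations at a time. Using SEIS_02, SEIS_04, SEIS_05 (subtract circle equations pairwise → linear system) gives (x, y) ≈ (-31.3, -41.4).
Distances from that point to each station vs reported:
  SEIS_02: calculated 89.3 vs reported 89.2 → residual 0.1 km
  SEIS_03: calculated 71.5 vs reported 55.0 → residual 16.5 km
  SEIS_04: calculated 36.5 vs reported 36.3 → residual 0.2 km
  SEIS_05: calculated 106.1 vs reported 106.0 → residual 0.1 km
SEIS_02, SEIS_04, SEIS_05 are mutually consistent (residuals ≈ 0); SEIS_03 is off by 16.5 km.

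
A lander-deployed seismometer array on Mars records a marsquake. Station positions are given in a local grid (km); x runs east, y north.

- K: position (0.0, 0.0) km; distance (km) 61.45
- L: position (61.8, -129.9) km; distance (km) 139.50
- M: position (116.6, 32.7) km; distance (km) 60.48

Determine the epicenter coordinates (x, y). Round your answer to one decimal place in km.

Circle about each station: x² + y² = 61.45²; (x − 61.8)² + (y + 129.9)² = 139.50²; (x − 116.6)² + (y − 32.7)² = 60.48².
Subtracting the K equation from the L and M equations removes the quadratic terms:
123.6 x − 259.8 y = 5009.10
233.2 x + 65.4 y = 14783.12
Solving the 2×2 system: x ≈ 60.7, y ≈ 9.6 km.
Check against K (with the unrounded x, y): √(x²+y²) = 61.45 ≈ 61.45 km. ✓

60.7 km east, 9.6 km north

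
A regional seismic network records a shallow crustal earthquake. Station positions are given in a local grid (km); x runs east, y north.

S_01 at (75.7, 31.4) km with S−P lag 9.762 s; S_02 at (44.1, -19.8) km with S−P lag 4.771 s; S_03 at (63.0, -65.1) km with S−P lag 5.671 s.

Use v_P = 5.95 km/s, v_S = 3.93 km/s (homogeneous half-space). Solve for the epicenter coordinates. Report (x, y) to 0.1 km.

Distance from S−P lag: d = Δt · v_P v_S / (v_P − v_S) = Δt · (5.95·3.93)/(5.95−3.93) ≈ 11.5760·Δt.
So d_S_01 = 113.00, d_S_02 = 55.23, d_S_03 = 65.65 km.
Circle about each station: (x − 75.7)² + (y − 31.4)² = 113.00²; (x − 44.1)² + (y + 19.8)² = 55.23²; (x − 63.0)² + (y + 65.1)² = 65.65².
Subtracting the S_01 equation from the S_02 and S_03 equations removes the quadratic terms:
-63.2 x − 102.4 y = 5339.05
-25.4 x − 193.0 y = 9949.64
Solving the 2×2 system: x ≈ -1.2, y ≈ -51.4 km.
Check against S_01 (with the unrounded x, y): √((x − 75.7)²+(y − 31.4)²) = 113.00 ≈ 113.00 km. ✓

-1.2 km east, -51.4 km north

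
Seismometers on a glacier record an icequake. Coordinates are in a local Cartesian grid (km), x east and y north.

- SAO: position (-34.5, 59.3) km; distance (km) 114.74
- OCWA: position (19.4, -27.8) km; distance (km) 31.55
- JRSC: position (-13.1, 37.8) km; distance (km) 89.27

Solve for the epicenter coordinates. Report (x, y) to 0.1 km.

Circle about each station: (x + 34.5)² + (y − 59.3)² = 114.74²; (x − 19.4)² + (y + 27.8)² = 31.55²; (x + 13.1)² + (y − 37.8)² = 89.27².
Subtracting pairs of circle equations eliminates x²+y² and gives linear equations (the radical axes):
107.8 x − 174.2 y = 8612.33
42.8 x − 43.0 y = 2089.84
Solving the 2×2 system: x ≈ -2.2, y ≈ -50.8 km.
Check against SAO (with the unrounded x, y): √((x + 34.5)²+(y − 59.3)²) = 114.75 ≈ 114.74 km. ✓

x ≈ -2.2 km, y ≈ -50.8 km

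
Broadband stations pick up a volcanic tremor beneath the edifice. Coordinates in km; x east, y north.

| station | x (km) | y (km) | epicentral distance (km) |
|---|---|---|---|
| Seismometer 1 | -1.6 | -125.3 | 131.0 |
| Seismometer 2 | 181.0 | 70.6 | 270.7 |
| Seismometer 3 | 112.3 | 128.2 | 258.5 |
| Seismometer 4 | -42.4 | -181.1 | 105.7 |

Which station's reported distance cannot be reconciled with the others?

Seismometer 1

Solve using three stations at a time. Using Seismometer 2, Seismometer 3, Seismometer 4 (subtract circle equations pairwise → linear system) gives (x, y) ≈ (-46.9, -75.5).
Distances from that point to each station vs reported:
  Seismometer 1: calculated 67.4 vs reported 131.0 → residual 63.6 km
  Seismometer 2: calculated 270.7 vs reported 270.7 → residual 0.0 km
  Seismometer 3: calculated 258.5 vs reported 258.5 → residual 0.0 km
  Seismometer 4: calculated 105.7 vs reported 105.7 → residual 0.0 km
Seismometer 2, Seismometer 3, Seismometer 4 are mutually consistent (residuals ≈ 0); Seismometer 1 is off by 63.6 km.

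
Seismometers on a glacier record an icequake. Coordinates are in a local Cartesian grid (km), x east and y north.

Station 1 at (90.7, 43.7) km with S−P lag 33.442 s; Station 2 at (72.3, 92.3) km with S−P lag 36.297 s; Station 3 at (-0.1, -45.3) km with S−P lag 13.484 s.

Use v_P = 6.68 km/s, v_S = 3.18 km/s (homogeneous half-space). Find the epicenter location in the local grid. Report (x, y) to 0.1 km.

(-78.7, -68.1)

Distance from S−P lag: d = Δt · v_P v_S / (v_P − v_S) = Δt · (6.68·3.18)/(6.68−3.18) ≈ 6.0693·Δt.
So d_Station 1 = 202.97, d_Station 2 = 220.30, d_Station 3 = 81.84 km.
Circle about each station: (x − 90.7)² + (y − 43.7)² = 202.97²; (x − 72.3)² + (y − 92.3)² = 220.30²; (x + 0.1)² + (y + 45.3)² = 81.84².
Subtracting the Station 1 equation from the Station 2 and Station 3 equations removes the quadratic terms:
-36.8 x + 97.2 y = -3724.87
-181.6 x − 178.0 y = 26414.96
Solving the 2×2 system: x ≈ -78.7, y ≈ -68.1 km.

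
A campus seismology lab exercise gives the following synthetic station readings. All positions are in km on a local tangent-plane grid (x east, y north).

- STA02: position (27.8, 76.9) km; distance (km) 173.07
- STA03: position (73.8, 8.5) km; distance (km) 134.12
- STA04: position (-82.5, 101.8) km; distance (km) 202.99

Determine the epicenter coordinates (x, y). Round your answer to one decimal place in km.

Circle about each station: (x − 27.8)² + (y − 76.9)² = 173.07²; (x − 73.8)² + (y − 8.5)² = 134.12²; (x + 82.5)² + (y − 101.8)² = 202.99².
Subtracting pairs of circle equations eliminates x²+y² and gives linear equations (the radical axes):
92.0 x − 136.8 y = 10797.29
-220.6 x + 49.8 y = -768.68
Solving the 2×2 system: x ≈ -16.9, y ≈ -90.3 km.

(-16.9, -90.3)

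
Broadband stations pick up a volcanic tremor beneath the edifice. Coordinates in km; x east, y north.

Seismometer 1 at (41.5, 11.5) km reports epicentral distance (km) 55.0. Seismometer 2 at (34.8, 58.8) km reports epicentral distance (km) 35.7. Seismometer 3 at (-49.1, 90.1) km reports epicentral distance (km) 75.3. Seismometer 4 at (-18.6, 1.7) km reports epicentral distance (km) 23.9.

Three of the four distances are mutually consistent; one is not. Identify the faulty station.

Seismometer 2

Solve using three stations at a time. Using Seismometer 1, Seismometer 3, Seismometer 4 (subtract circle equations pairwise → linear system) gives (x, y) ≈ (-11.9, 24.6).
Distances from that point to each station vs reported:
  Seismometer 1: calculated 55.0 vs reported 55.0 → residual 0.0 km
  Seismometer 2: calculated 57.9 vs reported 35.7 → residual 22.2 km
  Seismometer 3: calculated 75.3 vs reported 75.3 → residual 0.0 km
  Seismometer 4: calculated 23.9 vs reported 23.9 → residual 0.0 km
Seismometer 1, Seismometer 3, Seismometer 4 are mutually consistent (residuals ≈ 0); Seismometer 2 is off by 22.2 km.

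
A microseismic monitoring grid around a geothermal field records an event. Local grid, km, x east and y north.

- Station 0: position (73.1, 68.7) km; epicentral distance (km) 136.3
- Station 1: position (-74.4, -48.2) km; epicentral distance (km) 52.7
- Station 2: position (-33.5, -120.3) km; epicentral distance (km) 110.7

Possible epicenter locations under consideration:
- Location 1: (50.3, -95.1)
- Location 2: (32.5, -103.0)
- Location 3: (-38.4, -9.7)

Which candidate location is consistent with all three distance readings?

Location 3

For each candidate, compare |candidate − station| to the reported distance:
Location 1: residuals Station 0 29.1, Station 1 80.5, Station 2 23.2 → max 80.5 km
Location 2: residuals Station 0 40.1, Station 1 67.4, Station 2 42.5 → max 67.4 km
Location 3: residuals Station 0 0.0, Station 1 0.0, Station 2 0.0 → max 0.0 km
Only Location 3 has all residuals ≈ 0.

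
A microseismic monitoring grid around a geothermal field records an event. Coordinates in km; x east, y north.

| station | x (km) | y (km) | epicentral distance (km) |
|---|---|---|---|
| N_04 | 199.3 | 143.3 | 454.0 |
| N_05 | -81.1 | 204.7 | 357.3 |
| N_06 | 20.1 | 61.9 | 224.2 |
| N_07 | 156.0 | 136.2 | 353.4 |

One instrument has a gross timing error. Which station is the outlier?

N_04

Solve using three stations at a time. Using N_05, N_06, N_07 (subtract circle equations pairwise → linear system) gives (x, y) ≈ (-49.7, -151.3).
Distances from that point to each station vs reported:
  N_04: calculated 385.7 vs reported 454.0 → residual 68.3 km
  N_05: calculated 357.4 vs reported 357.3 → residual 0.1 km
  N_06: calculated 224.3 vs reported 224.2 → residual 0.1 km
  N_07: calculated 353.5 vs reported 353.4 → residual 0.1 km
N_05, N_06, N_07 are mutually consistent (residuals ≈ 0); N_04 is off by 68.3 km.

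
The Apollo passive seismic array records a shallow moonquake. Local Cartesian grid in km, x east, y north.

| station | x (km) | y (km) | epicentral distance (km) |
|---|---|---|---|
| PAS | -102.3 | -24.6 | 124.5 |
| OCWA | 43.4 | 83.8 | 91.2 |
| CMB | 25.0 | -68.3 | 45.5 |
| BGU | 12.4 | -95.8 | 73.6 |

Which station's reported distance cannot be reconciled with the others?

OCWA

Solve using three stations at a time. Using PAS, CMB, BGU (subtract circle equations pairwise → linear system) gives (x, y) ≈ (22.2, -22.8).
Distances from that point to each station vs reported:
  PAS: calculated 124.5 vs reported 124.5 → residual 0.0 km
  OCWA: calculated 108.7 vs reported 91.2 → residual 17.5 km
  CMB: calculated 45.6 vs reported 45.5 → residual 0.1 km
  BGU: calculated 73.6 vs reported 73.6 → residual 0.0 km
PAS, CMB, BGU are mutually consistent (residuals ≈ 0); OCWA is off by 17.5 km.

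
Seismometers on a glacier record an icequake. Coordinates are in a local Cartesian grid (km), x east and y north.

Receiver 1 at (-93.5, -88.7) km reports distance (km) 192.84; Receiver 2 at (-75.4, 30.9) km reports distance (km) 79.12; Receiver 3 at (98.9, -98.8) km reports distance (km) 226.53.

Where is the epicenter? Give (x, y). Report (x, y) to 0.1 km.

Circle about each station: (x + 93.5)² + (y + 88.7)² = 192.84²; (x + 75.4)² + (y − 30.9)² = 79.12²; (x − 98.9)² + (y + 98.8)² = 226.53².
Subtracting pairs of circle equations eliminates x²+y² and gives linear equations (the radical axes):
36.2 x + 239.2 y = 20957.32
384.8 x − 20.2 y = -11195.87
Solving the 2×2 system: x ≈ -24.3, y ≈ 91.3 km.
Check against Receiver 1 (with the unrounded x, y): √((x + 93.5)²+(y + 88.7)²) = 192.84 ≈ 192.84 km. ✓

-24.3 km east, 91.3 km north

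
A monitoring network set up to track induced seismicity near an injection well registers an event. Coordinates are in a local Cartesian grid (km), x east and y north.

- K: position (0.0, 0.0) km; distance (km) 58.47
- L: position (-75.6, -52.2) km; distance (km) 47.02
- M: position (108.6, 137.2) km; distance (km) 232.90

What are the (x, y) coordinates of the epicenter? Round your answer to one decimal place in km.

x ≈ -28.6 km, y ≈ -51.0 km

Circle about each station: x² + y² = 58.47²; (x + 75.6)² + (y + 52.2)² = 47.02²; (x − 108.6)² + (y − 137.2)² = 232.90².
Subtracting pairs of circle equations eliminates x²+y² and gives linear equations (the radical axes):
-151.2 x − 104.4 y = 9648.06
217.2 x + 274.4 y = -20205.87
Solving the 2×2 system: x ≈ -28.6, y ≈ -51.0 km.
Check against K (with the unrounded x, y): √(x²+y²) = 58.47 ≈ 58.47 km. ✓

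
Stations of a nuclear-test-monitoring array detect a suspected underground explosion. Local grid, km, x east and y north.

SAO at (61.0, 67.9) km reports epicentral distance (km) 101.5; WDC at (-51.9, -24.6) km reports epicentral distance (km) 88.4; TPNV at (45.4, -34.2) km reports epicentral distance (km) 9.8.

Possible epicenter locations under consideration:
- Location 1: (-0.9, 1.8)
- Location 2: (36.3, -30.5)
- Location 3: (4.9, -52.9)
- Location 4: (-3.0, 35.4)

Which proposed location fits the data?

Location 2

For each candidate, compare |candidate − station| to the reported distance:
Location 1: residuals SAO 10.9, WDC 31.0, TPNV 48.8 → max 48.8 km
Location 2: residuals SAO 0.0, WDC 0.0, TPNV 0.0 → max 0.0 km
Location 3: residuals SAO 31.7, WDC 24.9, TPNV 34.8 → max 34.8 km
Location 4: residuals SAO 29.7, WDC 11.0, TPNV 75.0 → max 75.0 km
Only Location 2 has all residuals ≈ 0.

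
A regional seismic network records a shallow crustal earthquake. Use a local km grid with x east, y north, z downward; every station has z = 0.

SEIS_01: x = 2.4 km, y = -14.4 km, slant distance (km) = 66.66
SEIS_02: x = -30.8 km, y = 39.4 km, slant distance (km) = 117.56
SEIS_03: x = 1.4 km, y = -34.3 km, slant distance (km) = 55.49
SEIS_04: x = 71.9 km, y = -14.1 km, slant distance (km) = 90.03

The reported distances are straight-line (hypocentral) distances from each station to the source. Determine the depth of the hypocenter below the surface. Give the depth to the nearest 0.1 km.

depth ≈ 48.7 km

Each station gives a sphere (x−x_i)² + (y−y_i)² + z² = d_i² (stations at z=0).
Subtracting the SEIS_01 sphere from SEIS_02 and SEIS_03: z² cancels, leaving linear equations in x and y:
-66.4 x + 107.6 y = -7088.92
-2.0 x − 39.8 y = 2329.75
Solving: x ≈ 11.007, y ≈ -59.089 km (keep extra digits for the depth step; rounded: 11.0, -59.1).
Then from the SEIS_01 sphere: z² = 66.66² − (x − 2.4)² − (y + 14.4)² with x = 11.007, y = -59.089, so z ≈ 48.707 ≈ 48.7 km.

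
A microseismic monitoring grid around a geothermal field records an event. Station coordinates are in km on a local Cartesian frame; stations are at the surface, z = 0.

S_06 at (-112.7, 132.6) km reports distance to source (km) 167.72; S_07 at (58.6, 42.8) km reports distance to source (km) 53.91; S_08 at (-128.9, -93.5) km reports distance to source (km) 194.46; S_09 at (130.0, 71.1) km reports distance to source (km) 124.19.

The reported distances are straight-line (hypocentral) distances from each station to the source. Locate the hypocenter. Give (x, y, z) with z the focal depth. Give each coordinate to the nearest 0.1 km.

x ≈ 16.9 km, y ≈ 31.1 km, depth ≈ 32.1 km

Each station gives a sphere (x−x_i)² + (y−y_i)² + z² = d_i² (stations at z=0).
Subtracting the S_06 sphere from S_07 and S_08: z² cancels, leaving linear equations in x and y:
342.6 x − 179.6 y = 205.46
-32.4 x − 452.2 y = -14611.28
Solving: x ≈ 16.903, y ≈ 31.100 km (keep extra digits for the depth step; rounded: 16.9, 31.1).
Then from the S_06 sphere: z² = 167.72² − (x + 112.7)² − (y − 132.6)² with x = 16.903, y = 31.100, so z ≈ 32.106 ≈ 32.1 km.
Check against S_09 (with the unrounded solution): distance 124.18 ≈ 124.19 km. ✓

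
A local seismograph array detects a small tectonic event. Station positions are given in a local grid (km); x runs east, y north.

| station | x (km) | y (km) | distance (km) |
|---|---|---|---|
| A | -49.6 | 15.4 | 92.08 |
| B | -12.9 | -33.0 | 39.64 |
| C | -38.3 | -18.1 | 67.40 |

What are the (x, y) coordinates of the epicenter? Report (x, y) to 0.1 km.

26.6 km east, -36.3 km north

Circle about each station: (x + 49.6)² + (y − 15.4)² = 92.08²; (x + 12.9)² + (y + 33.0)² = 39.64²; (x + 38.3)² + (y + 18.1)² = 67.40².
Subtracting the A equation from the B and C equations removes the quadratic terms:
73.4 x − 96.8 y = 5465.49
22.6 x − 67.0 y = 3033.15
Solving the 2×2 system: x ≈ 26.6, y ≈ -36.3 km.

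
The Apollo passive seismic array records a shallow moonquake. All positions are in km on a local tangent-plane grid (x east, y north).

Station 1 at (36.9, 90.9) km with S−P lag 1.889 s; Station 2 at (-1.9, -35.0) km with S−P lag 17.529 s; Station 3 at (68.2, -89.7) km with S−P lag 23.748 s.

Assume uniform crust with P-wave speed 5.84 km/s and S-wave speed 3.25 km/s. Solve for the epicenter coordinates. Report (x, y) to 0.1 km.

48.4 km east, 83.2 km north

Distance from S−P lag: d = Δt · v_P v_S / (v_P − v_S) = Δt · (5.84·3.25)/(5.84−3.25) ≈ 7.3282·Δt.
So d_Station 1 = 13.84, d_Station 2 = 128.46, d_Station 3 = 174.03 km.
Circle about each station: (x − 36.9)² + (y − 90.9)² = 13.84²; (x + 1.9)² + (y + 35.0)² = 128.46²; (x − 68.2)² + (y + 89.7)² = 174.03².
Subtracting the Station 1 equation from the Station 2 and Station 3 equations removes the quadratic terms:
-77.6 x − 251.8 y = -24706.24
62.6 x − 361.2 y = -27021.99
Solving the 2×2 system: x ≈ 48.4, y ≈ 83.2 km.
Check against Station 1 (with the unrounded x, y): √((x − 36.9)²+(y − 90.9)²) = 13.84 ≈ 13.84 km. ✓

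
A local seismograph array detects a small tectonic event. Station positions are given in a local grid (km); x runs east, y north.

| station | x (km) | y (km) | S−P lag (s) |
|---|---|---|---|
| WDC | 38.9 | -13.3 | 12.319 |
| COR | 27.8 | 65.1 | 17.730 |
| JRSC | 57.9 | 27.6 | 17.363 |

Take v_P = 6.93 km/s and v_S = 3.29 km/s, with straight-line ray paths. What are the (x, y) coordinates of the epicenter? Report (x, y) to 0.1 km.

-37.4 km east, -24.8 km north

Distance from S−P lag: d = Δt · v_P v_S / (v_P − v_S) = Δt · (6.93·3.29)/(6.93−3.29) ≈ 6.2637·Δt.
So d_WDC = 77.16, d_COR = 111.05, d_JRSC = 108.76 km.
Circle about each station: (x − 38.9)² + (y + 13.3)² = 77.16²; (x − 27.8)² + (y − 65.1)² = 111.05²; (x − 57.9)² + (y − 27.6)² = 108.76².
Subtracting the WDC equation from the COR and JRSC equations removes the quadratic terms:
-22.2 x + 156.8 y = -3057.69
38.0 x + 81.8 y = -3451.00
Solving the 2×2 system: x ≈ -37.4, y ≈ -24.8 km.
Check against WDC (with the unrounded x, y): √((x − 38.9)²+(y + 13.3)²) = 77.19 ≈ 77.16 km. ✓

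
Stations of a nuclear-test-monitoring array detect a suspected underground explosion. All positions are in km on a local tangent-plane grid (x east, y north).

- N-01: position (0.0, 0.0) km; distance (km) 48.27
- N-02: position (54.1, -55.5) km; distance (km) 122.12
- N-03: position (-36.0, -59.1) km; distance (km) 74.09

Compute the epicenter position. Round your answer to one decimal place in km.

-46.1 km east, 14.3 km north

Circle about each station: x² + y² = 48.27²; (x − 54.1)² + (y + 55.5)² = 122.12²; (x + 36.0)² + (y + 59.1)² = 74.09².
Subtracting the N-01 equation from the N-02 and N-03 equations removes the quadratic terms:
108.2 x − 111.0 y = -6576.24
-72.0 x − 118.2 y = 1629.47
Solving the 2×2 system: x ≈ -46.1, y ≈ 14.3 km.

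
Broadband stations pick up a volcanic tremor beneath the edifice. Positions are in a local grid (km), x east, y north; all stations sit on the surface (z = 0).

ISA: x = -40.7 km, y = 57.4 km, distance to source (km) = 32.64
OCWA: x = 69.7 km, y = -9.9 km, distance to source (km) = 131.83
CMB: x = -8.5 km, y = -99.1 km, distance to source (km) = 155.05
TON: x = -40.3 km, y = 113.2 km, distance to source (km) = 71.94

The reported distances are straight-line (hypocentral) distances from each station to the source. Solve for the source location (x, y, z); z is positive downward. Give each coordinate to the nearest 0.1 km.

Each station gives a sphere (x−x_i)² + (y−y_i)² + z² = d_i² (stations at z=0).
Subtracting the ISA sphere from OCWA and CMB: z² cancels, leaving linear equations in x and y:
220.8 x − 134.6 y = -16308.93
64.4 x − 313.0 y = -18033.32
Solving: x ≈ -44.297, y ≈ 48.500 km (keep extra digits for the depth step; rounded: -44.3, 48.5).
Then from the ISA sphere: z² = 32.64² − (x + 40.7)² − (y − 57.4)² with x = -44.297, y = 48.500, so z ≈ 31.196 ≈ 31.2 km.
Check against TON (with the unrounded solution): distance 71.94 ≈ 71.94 km. ✓

x ≈ -44.3 km, y ≈ 48.5 km, depth ≈ 31.2 km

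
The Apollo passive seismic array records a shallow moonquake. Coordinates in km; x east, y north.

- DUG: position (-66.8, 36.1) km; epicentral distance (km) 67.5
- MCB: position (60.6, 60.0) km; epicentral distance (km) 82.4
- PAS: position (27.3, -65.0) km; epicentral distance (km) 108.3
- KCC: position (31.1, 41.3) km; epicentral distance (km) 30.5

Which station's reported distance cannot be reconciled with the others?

Solve using three stations at a time. Using DUG, PAS, KCC (subtract circle equations pairwise → linear system) gives (x, y) ≈ (0.6, 40.0).
Distances from that point to each station vs reported:
  DUG: calculated 67.5 vs reported 67.5 → residual 0.0 km
  MCB: calculated 63.3 vs reported 82.4 → residual 19.1 km
  PAS: calculated 108.3 vs reported 108.3 → residual 0.0 km
  KCC: calculated 30.5 vs reported 30.5 → residual 0.0 km
DUG, PAS, KCC are mutually consistent (residuals ≈ 0); MCB is off by 19.1 km.

MCB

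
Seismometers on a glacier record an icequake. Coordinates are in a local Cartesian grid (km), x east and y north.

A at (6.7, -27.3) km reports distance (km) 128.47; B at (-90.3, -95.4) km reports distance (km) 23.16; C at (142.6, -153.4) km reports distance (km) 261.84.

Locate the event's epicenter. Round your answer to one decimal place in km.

Circle about each station: (x − 6.7)² + (y + 27.3)² = 128.47²; (x + 90.3)² + (y + 95.4)² = 23.16²; (x − 142.6)² + (y + 153.4)² = 261.84².
Subtracting pairs of circle equations eliminates x²+y² and gives linear equations (the radical axes):
-194.0 x − 136.2 y = 32433.23
271.8 x − 252.2 y = -8979.50
Solving the 2×2 system: x ≈ -109.4, y ≈ -82.3 km.
Check against A (with the unrounded x, y): √((x − 6.7)²+(y + 27.3)²) = 128.47 ≈ 128.47 km. ✓

-109.4 km east, -82.3 km north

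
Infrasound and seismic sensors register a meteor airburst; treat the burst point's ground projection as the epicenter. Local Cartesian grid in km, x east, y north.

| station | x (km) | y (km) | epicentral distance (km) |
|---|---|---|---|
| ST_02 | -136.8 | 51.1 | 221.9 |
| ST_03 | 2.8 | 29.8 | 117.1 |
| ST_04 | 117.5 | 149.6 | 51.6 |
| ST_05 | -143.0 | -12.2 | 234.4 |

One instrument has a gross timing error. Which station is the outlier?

ST_05

Solve using three stations at a time. Using ST_02, ST_03, ST_04 (subtract circle equations pairwise → linear system) gives (x, y) ≈ (72.9, 123.6).
Distances from that point to each station vs reported:
  ST_02: calculated 221.9 vs reported 221.9 → residual 0.0 km
  ST_03: calculated 117.1 vs reported 117.1 → residual 0.0 km
  ST_04: calculated 51.6 vs reported 51.6 → residual 0.0 km
  ST_05: calculated 255.1 vs reported 234.4 → residual 20.7 km
ST_02, ST_03, ST_04 are mutually consistent (residuals ≈ 0); ST_05 is off by 20.7 km.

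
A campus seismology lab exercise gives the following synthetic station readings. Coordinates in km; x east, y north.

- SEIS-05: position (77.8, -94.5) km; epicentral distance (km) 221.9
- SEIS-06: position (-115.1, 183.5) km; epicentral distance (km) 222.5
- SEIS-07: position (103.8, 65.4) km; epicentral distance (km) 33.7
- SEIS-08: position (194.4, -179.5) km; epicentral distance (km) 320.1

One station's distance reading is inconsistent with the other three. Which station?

SEIS-07

Solve using three stations at a time. Using SEIS-05, SEIS-06, SEIS-08 (subtract circle equations pairwise → linear system) gives (x, y) ≈ (99.7, 126.1).
Distances from that point to each station vs reported:
  SEIS-05: calculated 221.7 vs reported 221.9 → residual 0.2 km
  SEIS-06: calculated 222.3 vs reported 222.5 → residual 0.2 km
  SEIS-07: calculated 60.9 vs reported 33.7 → residual 27.2 km
  SEIS-08: calculated 320.0 vs reported 320.1 → residual 0.1 km
SEIS-05, SEIS-06, SEIS-08 are mutually consistent (residuals ≈ 0); SEIS-07 is off by 27.2 km.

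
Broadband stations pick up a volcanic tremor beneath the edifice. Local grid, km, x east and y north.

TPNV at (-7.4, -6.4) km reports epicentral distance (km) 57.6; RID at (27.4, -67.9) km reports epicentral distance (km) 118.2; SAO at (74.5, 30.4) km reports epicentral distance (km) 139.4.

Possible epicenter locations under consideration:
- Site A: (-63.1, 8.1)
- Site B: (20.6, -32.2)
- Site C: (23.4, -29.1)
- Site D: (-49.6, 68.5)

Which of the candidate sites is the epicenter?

For each candidate, compare |candidate − station| to the reported distance:
Site A: residuals TPNV 0.0, RID 0.0, SAO 0.0 → max 0.0 km
Site B: residuals TPNV 19.5, RID 81.9, SAO 56.8 → max 81.9 km
Site C: residuals TPNV 19.3, RID 79.2, SAO 61.0 → max 79.2 km
Site D: residuals TPNV 28.4, RID 38.4, SAO 9.6 → max 38.4 km
Only Site A has all residuals ≈ 0.

Site A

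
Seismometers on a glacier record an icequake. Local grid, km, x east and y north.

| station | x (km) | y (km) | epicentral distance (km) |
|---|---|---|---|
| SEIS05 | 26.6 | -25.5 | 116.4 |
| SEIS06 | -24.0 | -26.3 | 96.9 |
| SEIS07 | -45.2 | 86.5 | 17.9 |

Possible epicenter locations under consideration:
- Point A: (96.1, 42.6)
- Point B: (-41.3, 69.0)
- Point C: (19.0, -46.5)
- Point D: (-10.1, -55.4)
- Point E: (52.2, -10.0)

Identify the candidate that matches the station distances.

Point B

For each candidate, compare |candidate − station| to the reported distance:
Point A: residuals SEIS05 19.1, SEIS06 41.6, SEIS07 130.1 → max 130.1 km
Point B: residuals SEIS05 0.0, SEIS06 0.0, SEIS07 0.0 → max 0.0 km
Point C: residuals SEIS05 94.1, SEIS06 49.4, SEIS07 129.8 → max 129.8 km
Point D: residuals SEIS05 69.1, SEIS06 64.7, SEIS07 128.3 → max 128.3 km
Point E: residuals SEIS05 86.5, SEIS06 19.0, SEIS07 119.2 → max 119.2 km
Only Point B has all residuals ≈ 0.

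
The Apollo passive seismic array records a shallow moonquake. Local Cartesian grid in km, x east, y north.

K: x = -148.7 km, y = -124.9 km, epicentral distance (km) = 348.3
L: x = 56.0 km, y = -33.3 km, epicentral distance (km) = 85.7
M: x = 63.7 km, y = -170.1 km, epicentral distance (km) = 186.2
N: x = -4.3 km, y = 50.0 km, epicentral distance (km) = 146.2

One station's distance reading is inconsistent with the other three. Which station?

K

Solve using three stations at a time. Using L, M, N (subtract circle equations pairwise → linear system) gives (x, y) ≈ (133.9, 2.3).
Distances from that point to each station vs reported:
  K: calculated 309.9 vs reported 348.3 → residual 38.4 km
  L: calculated 85.7 vs reported 85.7 → residual 0.0 km
  M: calculated 186.2 vs reported 186.2 → residual 0.0 km
  N: calculated 146.2 vs reported 146.2 → residual 0.0 km
L, M, N are mutually consistent (residuals ≈ 0); K is off by 38.4 km.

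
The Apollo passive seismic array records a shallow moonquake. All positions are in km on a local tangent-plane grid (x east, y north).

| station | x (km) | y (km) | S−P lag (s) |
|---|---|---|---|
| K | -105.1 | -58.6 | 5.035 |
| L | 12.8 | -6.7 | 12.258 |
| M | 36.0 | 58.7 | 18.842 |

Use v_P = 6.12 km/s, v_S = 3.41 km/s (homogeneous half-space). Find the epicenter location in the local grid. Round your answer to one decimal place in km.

Distance from S−P lag: d = Δt · v_P v_S / (v_P − v_S) = Δt · (6.12·3.41)/(6.12−3.41) ≈ 7.7008·Δt.
So d_K = 38.77, d_L = 94.40, d_M = 145.10 km.
Circle about each station: (x + 105.1)² + (y + 58.6)² = 38.77²; (x − 12.8)² + (y + 6.7)² = 94.40²; (x − 36.0)² + (y − 58.7)² = 145.10².
Subtracting the K equation from the L and M equations removes the quadratic terms:
235.8 x + 103.8 y = -21679.49
282.2 x + 234.6 y = -29289.18
Solving the 2×2 system: x ≈ -78.6, y ≈ -30.3 km.

-78.6 km east, -30.3 km north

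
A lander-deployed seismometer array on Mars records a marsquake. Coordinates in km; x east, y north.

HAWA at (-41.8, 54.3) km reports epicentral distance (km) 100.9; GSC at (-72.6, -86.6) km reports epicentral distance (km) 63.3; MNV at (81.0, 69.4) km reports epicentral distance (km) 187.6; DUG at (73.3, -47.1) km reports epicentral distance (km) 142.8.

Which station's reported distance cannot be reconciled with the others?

Solve using three stations at a time. Using HAWA, MNV, DUG (subtract circle equations pairwise → linear system) gives (x, y) ≈ (-69.4, -42.7).
Distances from that point to each station vs reported:
  HAWA: calculated 100.8 vs reported 100.9 → residual 0.1 km
  GSC: calculated 44.0 vs reported 63.3 → residual 19.3 km
  MNV: calculated 187.6 vs reported 187.6 → residual 0.0 km
  DUG: calculated 142.8 vs reported 142.8 → residual 0.0 km
HAWA, MNV, DUG are mutually consistent (residuals ≈ 0); GSC is off by 19.3 km.

GSC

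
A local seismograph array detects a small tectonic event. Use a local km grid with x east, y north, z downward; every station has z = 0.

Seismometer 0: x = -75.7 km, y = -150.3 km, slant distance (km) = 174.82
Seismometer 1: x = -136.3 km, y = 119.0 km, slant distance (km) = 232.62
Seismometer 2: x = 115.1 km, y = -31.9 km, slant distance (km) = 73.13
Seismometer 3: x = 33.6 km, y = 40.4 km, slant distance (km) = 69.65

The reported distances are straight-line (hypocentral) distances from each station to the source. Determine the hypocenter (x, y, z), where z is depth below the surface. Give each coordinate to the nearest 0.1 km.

x ≈ 45.0 km, y ≈ -25.4 km, depth ≈ 19.8 km

Each station gives a sphere (x−x_i)² + (y−y_i)² + z² = d_i² (stations at z=0).
Subtracting the Seismometer 0 sphere from Seismometer 1 and Seismometer 2: z² cancels, leaving linear equations in x and y:
-121.2 x + 538.6 y = -19131.92
381.6 x + 236.8 y = 11159.08
Solving: x ≈ 45.002, y ≈ -25.395 km (keep extra digits for the depth step; rounded: 45.0, -25.4).
Then from the Seismometer 0 sphere: z² = 174.82² − (x + 75.7)² − (y + 150.3)² with x = 45.002, y = -25.395, so z ≈ 19.794 ≈ 19.8 km.
Check against Seismometer 3 (with the unrounded solution): distance 69.65 ≈ 69.65 km. ✓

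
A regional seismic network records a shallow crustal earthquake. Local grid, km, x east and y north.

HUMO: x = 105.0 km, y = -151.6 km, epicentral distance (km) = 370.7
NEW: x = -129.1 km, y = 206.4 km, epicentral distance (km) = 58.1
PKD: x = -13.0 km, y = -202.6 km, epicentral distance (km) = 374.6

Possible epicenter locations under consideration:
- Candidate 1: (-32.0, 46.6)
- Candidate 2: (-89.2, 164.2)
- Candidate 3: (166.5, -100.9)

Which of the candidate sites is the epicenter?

For each candidate, compare |candidate − station| to the reported distance:
Candidate 1: residuals HUMO 129.8, NEW 128.9, PKD 124.7 → max 129.8 km
Candidate 2: residuals HUMO 0.0, NEW 0.0, PKD 0.0 → max 0.0 km
Candidate 3: residuals HUMO 291.0, NEW 368.3, PKD 168.3 → max 368.3 km
Only Candidate 2 has all residuals ≈ 0.

Candidate 2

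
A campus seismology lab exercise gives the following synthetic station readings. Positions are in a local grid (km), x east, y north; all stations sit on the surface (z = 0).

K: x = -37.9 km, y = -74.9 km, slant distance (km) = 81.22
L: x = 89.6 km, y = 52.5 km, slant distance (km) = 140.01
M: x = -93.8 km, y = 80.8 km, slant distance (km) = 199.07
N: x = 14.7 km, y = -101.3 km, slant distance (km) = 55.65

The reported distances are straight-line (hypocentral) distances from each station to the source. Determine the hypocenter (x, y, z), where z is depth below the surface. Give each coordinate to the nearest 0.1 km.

Each station gives a sphere (x−x_i)² + (y−y_i)² + z² = d_i² (stations at z=0).
Subtracting the K sphere from L and M: z² cancels, leaving linear equations in x and y:
255.0 x + 254.8 y = -9268.12
-111.8 x + 311.4 y = -24751.52
Solving: x ≈ 31.703, y ≈ -68.102 km (keep extra digits for the depth step; rounded: 31.7, -68.1).
Then from the K sphere: z² = 81.22² − (x + 37.9)² − (y + 74.9)² with x = 31.703, y = -68.102, so z ≈ 41.303 ≈ 41.3 km.
Check against N (with the unrounded solution): distance 55.65 ≈ 55.65 km. ✓

(31.7, -68.1, 41.3)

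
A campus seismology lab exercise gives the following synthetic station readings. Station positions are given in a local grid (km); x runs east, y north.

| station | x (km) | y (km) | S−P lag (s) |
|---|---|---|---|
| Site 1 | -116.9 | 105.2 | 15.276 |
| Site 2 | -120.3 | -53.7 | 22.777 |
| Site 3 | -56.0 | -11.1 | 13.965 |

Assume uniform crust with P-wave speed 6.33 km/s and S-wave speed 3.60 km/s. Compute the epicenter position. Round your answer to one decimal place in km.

(9.1, 85.6)

Distance from S−P lag: d = Δt · v_P v_S / (v_P − v_S) = Δt · (6.33·3.60)/(6.33−3.60) ≈ 8.3473·Δt.
So d_Site 1 = 127.51, d_Site 2 = 190.13, d_Site 3 = 116.57 km.
Circle about each station: (x + 116.9)² + (y − 105.2)² = 127.51²; (x + 120.3)² + (y + 53.7)² = 190.13²; (x + 56.0)² + (y + 11.1)² = 116.57².
Subtracting the Site 1 equation from the Site 2 and Site 3 equations removes the quadratic terms:
-6.8 x − 317.8 y = -27267.49
121.8 x − 232.6 y = -18803.20
Solving the 2×2 system: x ≈ 9.1, y ≈ 85.6 km.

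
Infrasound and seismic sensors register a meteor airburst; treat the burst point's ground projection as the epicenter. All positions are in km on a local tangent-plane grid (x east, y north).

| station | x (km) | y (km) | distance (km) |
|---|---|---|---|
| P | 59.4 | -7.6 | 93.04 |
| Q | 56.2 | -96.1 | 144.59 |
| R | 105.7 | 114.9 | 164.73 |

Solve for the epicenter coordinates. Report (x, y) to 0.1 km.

Circle about each station: (x − 59.4)² + (y + 7.6)² = 93.04²; (x − 56.2)² + (y + 96.1)² = 144.59²; (x − 105.7)² + (y − 114.9)² = 164.73².
Subtracting the P equation from the Q and R equations removes the quadratic terms:
-6.4 x − 177.0 y = -3442.30
92.6 x + 245.0 y = 2308.85
Solving the 2×2 system: x ≈ -29.3, y ≈ 20.5 km.

-29.3 km east, 20.5 km north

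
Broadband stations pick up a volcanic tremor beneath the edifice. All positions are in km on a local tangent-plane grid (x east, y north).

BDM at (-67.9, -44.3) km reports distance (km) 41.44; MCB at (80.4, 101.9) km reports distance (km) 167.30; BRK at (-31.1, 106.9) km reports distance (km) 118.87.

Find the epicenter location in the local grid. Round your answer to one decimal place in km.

Circle about each station: (x + 67.9)² + (y + 44.3)² = 41.44²; (x − 80.4)² + (y − 101.9)² = 167.30²; (x + 31.1)² + (y − 106.9)² = 118.87².
Subtracting the BDM equation from the MCB and BRK equations removes the quadratic terms:
296.6 x + 292.4 y = -15997.15
73.6 x + 302.4 y = -6590.88
Solving the 2×2 system: x ≈ -42.7, y ≈ -11.4 km.

-42.7 km east, -11.4 km north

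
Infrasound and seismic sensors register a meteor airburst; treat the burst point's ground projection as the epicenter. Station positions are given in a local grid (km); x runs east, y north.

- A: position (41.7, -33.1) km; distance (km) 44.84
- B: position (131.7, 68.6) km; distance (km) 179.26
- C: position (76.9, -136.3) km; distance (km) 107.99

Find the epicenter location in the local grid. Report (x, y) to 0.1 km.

Circle about each station: (x − 41.7)² + (y + 33.1)² = 44.84²; (x − 131.7)² + (y − 68.6)² = 179.26²; (x − 76.9)² + (y + 136.3)² = 107.99².
Subtracting the A equation from the B and C equations removes the quadratic terms:
180.0 x + 203.4 y = -10907.17
70.4 x − 206.4 y = 12005.59
Solving the 2×2 system: x ≈ 3.7, y ≈ -56.9 km.

(3.7, -56.9)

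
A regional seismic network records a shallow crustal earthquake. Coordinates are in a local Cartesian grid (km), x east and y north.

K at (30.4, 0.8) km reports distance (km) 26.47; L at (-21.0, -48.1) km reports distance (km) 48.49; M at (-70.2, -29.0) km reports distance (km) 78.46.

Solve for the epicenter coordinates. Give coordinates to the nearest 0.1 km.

Circle about each station: (x − 30.4)² + (y − 0.8)² = 26.47²; (x + 21.0)² + (y + 48.1)² = 48.49²; (x + 70.2)² + (y + 29.0)² = 78.46².
Subtracting pairs of circle equations eliminates x²+y² and gives linear equations (the radical axes):
-102.8 x − 97.8 y = 179.19
-201.2 x − 59.6 y = -611.07
Solving the 2×2 system: x ≈ 5.2, y ≈ -7.3 km.

x ≈ 5.2 km, y ≈ -7.3 km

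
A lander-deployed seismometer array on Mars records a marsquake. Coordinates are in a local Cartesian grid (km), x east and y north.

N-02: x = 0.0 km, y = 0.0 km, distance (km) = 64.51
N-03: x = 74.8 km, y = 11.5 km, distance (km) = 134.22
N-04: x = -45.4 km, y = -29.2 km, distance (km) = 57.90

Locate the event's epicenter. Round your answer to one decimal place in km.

x ≈ -58.5 km, y ≈ 27.2 km

Circle about each station: x² + y² = 64.51²; (x − 74.8)² + (y − 11.5)² = 134.22²; (x + 45.4)² + (y + 29.2)² = 57.90².
Subtracting the N-02 equation from the N-03 and N-04 equations removes the quadratic terms:
149.6 x + 23.0 y = -8126.18
-90.8 x − 58.4 y = 3722.93
Solving the 2×2 system: x ≈ -58.5, y ≈ 27.2 km.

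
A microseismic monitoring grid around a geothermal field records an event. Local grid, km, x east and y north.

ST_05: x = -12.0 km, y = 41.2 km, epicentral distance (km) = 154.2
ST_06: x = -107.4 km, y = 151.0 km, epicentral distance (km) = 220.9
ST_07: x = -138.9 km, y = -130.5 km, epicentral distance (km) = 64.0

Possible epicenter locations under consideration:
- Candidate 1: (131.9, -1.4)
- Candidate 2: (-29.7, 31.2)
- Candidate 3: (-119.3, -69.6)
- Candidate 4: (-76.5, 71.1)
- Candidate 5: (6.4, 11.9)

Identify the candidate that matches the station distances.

Candidate 3

For each candidate, compare |candidate − station| to the reported distance:
Candidate 1: residuals ST_05 4.1, ST_06 62.8, ST_07 236.0 → max 236.0 km
Candidate 2: residuals ST_05 133.9, ST_06 78.1, ST_07 131.1 → max 133.9 km
Candidate 3: residuals ST_05 0.0, ST_06 0.0, ST_07 0.0 → max 0.0 km
Candidate 4: residuals ST_05 83.1, ST_06 135.2, ST_07 147.0 → max 147.0 km
Candidate 5: residuals ST_05 119.6, ST_06 41.2, ST_07 139.4 → max 139.4 km
Only Candidate 3 has all residuals ≈ 0.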